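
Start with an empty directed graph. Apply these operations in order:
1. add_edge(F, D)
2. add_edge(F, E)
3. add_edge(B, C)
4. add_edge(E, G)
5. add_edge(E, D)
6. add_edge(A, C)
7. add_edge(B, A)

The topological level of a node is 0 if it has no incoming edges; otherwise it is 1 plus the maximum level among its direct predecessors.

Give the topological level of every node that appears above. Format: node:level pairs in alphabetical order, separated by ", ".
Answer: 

Op 1: add_edge(F, D). Edges now: 1
Op 2: add_edge(F, E). Edges now: 2
Op 3: add_edge(B, C). Edges now: 3
Op 4: add_edge(E, G). Edges now: 4
Op 5: add_edge(E, D). Edges now: 5
Op 6: add_edge(A, C). Edges now: 6
Op 7: add_edge(B, A). Edges now: 7
Compute levels (Kahn BFS):
  sources (in-degree 0): B, F
  process B: level=0
    B->A: in-degree(A)=0, level(A)=1, enqueue
    B->C: in-degree(C)=1, level(C)>=1
  process F: level=0
    F->D: in-degree(D)=1, level(D)>=1
    F->E: in-degree(E)=0, level(E)=1, enqueue
  process A: level=1
    A->C: in-degree(C)=0, level(C)=2, enqueue
  process E: level=1
    E->D: in-degree(D)=0, level(D)=2, enqueue
    E->G: in-degree(G)=0, level(G)=2, enqueue
  process C: level=2
  process D: level=2
  process G: level=2
All levels: A:1, B:0, C:2, D:2, E:1, F:0, G:2

Answer: A:1, B:0, C:2, D:2, E:1, F:0, G:2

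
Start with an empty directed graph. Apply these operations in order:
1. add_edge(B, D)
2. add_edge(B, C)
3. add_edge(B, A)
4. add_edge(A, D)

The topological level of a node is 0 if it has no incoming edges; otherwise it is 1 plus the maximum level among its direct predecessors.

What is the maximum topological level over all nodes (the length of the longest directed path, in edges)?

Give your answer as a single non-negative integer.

Answer: 2

Derivation:
Op 1: add_edge(B, D). Edges now: 1
Op 2: add_edge(B, C). Edges now: 2
Op 3: add_edge(B, A). Edges now: 3
Op 4: add_edge(A, D). Edges now: 4
Compute levels (Kahn BFS):
  sources (in-degree 0): B
  process B: level=0
    B->A: in-degree(A)=0, level(A)=1, enqueue
    B->C: in-degree(C)=0, level(C)=1, enqueue
    B->D: in-degree(D)=1, level(D)>=1
  process A: level=1
    A->D: in-degree(D)=0, level(D)=2, enqueue
  process C: level=1
  process D: level=2
All levels: A:1, B:0, C:1, D:2
max level = 2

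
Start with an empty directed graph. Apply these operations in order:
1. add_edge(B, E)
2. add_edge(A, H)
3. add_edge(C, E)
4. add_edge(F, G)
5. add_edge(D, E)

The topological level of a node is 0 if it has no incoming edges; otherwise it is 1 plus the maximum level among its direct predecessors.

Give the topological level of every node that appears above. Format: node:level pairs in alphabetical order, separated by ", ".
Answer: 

Op 1: add_edge(B, E). Edges now: 1
Op 2: add_edge(A, H). Edges now: 2
Op 3: add_edge(C, E). Edges now: 3
Op 4: add_edge(F, G). Edges now: 4
Op 5: add_edge(D, E). Edges now: 5
Compute levels (Kahn BFS):
  sources (in-degree 0): A, B, C, D, F
  process A: level=0
    A->H: in-degree(H)=0, level(H)=1, enqueue
  process B: level=0
    B->E: in-degree(E)=2, level(E)>=1
  process C: level=0
    C->E: in-degree(E)=1, level(E)>=1
  process D: level=0
    D->E: in-degree(E)=0, level(E)=1, enqueue
  process F: level=0
    F->G: in-degree(G)=0, level(G)=1, enqueue
  process H: level=1
  process E: level=1
  process G: level=1
All levels: A:0, B:0, C:0, D:0, E:1, F:0, G:1, H:1

Answer: A:0, B:0, C:0, D:0, E:1, F:0, G:1, H:1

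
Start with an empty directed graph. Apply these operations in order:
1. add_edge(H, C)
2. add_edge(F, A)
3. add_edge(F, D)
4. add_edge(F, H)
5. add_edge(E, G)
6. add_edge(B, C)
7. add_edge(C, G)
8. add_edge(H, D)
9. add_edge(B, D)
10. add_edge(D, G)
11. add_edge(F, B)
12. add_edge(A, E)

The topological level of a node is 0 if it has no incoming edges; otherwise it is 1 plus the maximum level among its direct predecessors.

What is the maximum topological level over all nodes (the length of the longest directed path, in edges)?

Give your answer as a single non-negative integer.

Answer: 3

Derivation:
Op 1: add_edge(H, C). Edges now: 1
Op 2: add_edge(F, A). Edges now: 2
Op 3: add_edge(F, D). Edges now: 3
Op 4: add_edge(F, H). Edges now: 4
Op 5: add_edge(E, G). Edges now: 5
Op 6: add_edge(B, C). Edges now: 6
Op 7: add_edge(C, G). Edges now: 7
Op 8: add_edge(H, D). Edges now: 8
Op 9: add_edge(B, D). Edges now: 9
Op 10: add_edge(D, G). Edges now: 10
Op 11: add_edge(F, B). Edges now: 11
Op 12: add_edge(A, E). Edges now: 12
Compute levels (Kahn BFS):
  sources (in-degree 0): F
  process F: level=0
    F->A: in-degree(A)=0, level(A)=1, enqueue
    F->B: in-degree(B)=0, level(B)=1, enqueue
    F->D: in-degree(D)=2, level(D)>=1
    F->H: in-degree(H)=0, level(H)=1, enqueue
  process A: level=1
    A->E: in-degree(E)=0, level(E)=2, enqueue
  process B: level=1
    B->C: in-degree(C)=1, level(C)>=2
    B->D: in-degree(D)=1, level(D)>=2
  process H: level=1
    H->C: in-degree(C)=0, level(C)=2, enqueue
    H->D: in-degree(D)=0, level(D)=2, enqueue
  process E: level=2
    E->G: in-degree(G)=2, level(G)>=3
  process C: level=2
    C->G: in-degree(G)=1, level(G)>=3
  process D: level=2
    D->G: in-degree(G)=0, level(G)=3, enqueue
  process G: level=3
All levels: A:1, B:1, C:2, D:2, E:2, F:0, G:3, H:1
max level = 3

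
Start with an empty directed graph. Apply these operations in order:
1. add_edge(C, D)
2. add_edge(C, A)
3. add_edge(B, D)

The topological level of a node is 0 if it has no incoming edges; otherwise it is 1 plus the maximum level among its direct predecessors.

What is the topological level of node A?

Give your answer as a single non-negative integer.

Op 1: add_edge(C, D). Edges now: 1
Op 2: add_edge(C, A). Edges now: 2
Op 3: add_edge(B, D). Edges now: 3
Compute levels (Kahn BFS):
  sources (in-degree 0): B, C
  process B: level=0
    B->D: in-degree(D)=1, level(D)>=1
  process C: level=0
    C->A: in-degree(A)=0, level(A)=1, enqueue
    C->D: in-degree(D)=0, level(D)=1, enqueue
  process A: level=1
  process D: level=1
All levels: A:1, B:0, C:0, D:1
level(A) = 1

Answer: 1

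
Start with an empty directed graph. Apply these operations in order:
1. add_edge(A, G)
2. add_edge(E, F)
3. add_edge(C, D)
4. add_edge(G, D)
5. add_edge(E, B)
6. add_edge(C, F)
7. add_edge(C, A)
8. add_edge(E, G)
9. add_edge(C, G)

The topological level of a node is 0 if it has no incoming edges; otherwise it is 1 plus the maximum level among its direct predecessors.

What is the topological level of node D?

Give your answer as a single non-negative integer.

Answer: 3

Derivation:
Op 1: add_edge(A, G). Edges now: 1
Op 2: add_edge(E, F). Edges now: 2
Op 3: add_edge(C, D). Edges now: 3
Op 4: add_edge(G, D). Edges now: 4
Op 5: add_edge(E, B). Edges now: 5
Op 6: add_edge(C, F). Edges now: 6
Op 7: add_edge(C, A). Edges now: 7
Op 8: add_edge(E, G). Edges now: 8
Op 9: add_edge(C, G). Edges now: 9
Compute levels (Kahn BFS):
  sources (in-degree 0): C, E
  process C: level=0
    C->A: in-degree(A)=0, level(A)=1, enqueue
    C->D: in-degree(D)=1, level(D)>=1
    C->F: in-degree(F)=1, level(F)>=1
    C->G: in-degree(G)=2, level(G)>=1
  process E: level=0
    E->B: in-degree(B)=0, level(B)=1, enqueue
    E->F: in-degree(F)=0, level(F)=1, enqueue
    E->G: in-degree(G)=1, level(G)>=1
  process A: level=1
    A->G: in-degree(G)=0, level(G)=2, enqueue
  process B: level=1
  process F: level=1
  process G: level=2
    G->D: in-degree(D)=0, level(D)=3, enqueue
  process D: level=3
All levels: A:1, B:1, C:0, D:3, E:0, F:1, G:2
level(D) = 3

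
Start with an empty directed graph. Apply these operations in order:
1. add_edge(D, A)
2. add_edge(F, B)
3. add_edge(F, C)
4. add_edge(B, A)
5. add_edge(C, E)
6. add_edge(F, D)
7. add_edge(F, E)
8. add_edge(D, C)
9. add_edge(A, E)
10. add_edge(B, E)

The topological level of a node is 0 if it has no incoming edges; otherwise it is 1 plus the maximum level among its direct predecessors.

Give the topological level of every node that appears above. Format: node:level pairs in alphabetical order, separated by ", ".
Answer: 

Op 1: add_edge(D, A). Edges now: 1
Op 2: add_edge(F, B). Edges now: 2
Op 3: add_edge(F, C). Edges now: 3
Op 4: add_edge(B, A). Edges now: 4
Op 5: add_edge(C, E). Edges now: 5
Op 6: add_edge(F, D). Edges now: 6
Op 7: add_edge(F, E). Edges now: 7
Op 8: add_edge(D, C). Edges now: 8
Op 9: add_edge(A, E). Edges now: 9
Op 10: add_edge(B, E). Edges now: 10
Compute levels (Kahn BFS):
  sources (in-degree 0): F
  process F: level=0
    F->B: in-degree(B)=0, level(B)=1, enqueue
    F->C: in-degree(C)=1, level(C)>=1
    F->D: in-degree(D)=0, level(D)=1, enqueue
    F->E: in-degree(E)=3, level(E)>=1
  process B: level=1
    B->A: in-degree(A)=1, level(A)>=2
    B->E: in-degree(E)=2, level(E)>=2
  process D: level=1
    D->A: in-degree(A)=0, level(A)=2, enqueue
    D->C: in-degree(C)=0, level(C)=2, enqueue
  process A: level=2
    A->E: in-degree(E)=1, level(E)>=3
  process C: level=2
    C->E: in-degree(E)=0, level(E)=3, enqueue
  process E: level=3
All levels: A:2, B:1, C:2, D:1, E:3, F:0

Answer: A:2, B:1, C:2, D:1, E:3, F:0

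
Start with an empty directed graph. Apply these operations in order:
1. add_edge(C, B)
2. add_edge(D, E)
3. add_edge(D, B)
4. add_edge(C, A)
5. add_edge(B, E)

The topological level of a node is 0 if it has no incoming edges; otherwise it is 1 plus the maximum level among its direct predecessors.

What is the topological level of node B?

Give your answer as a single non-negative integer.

Answer: 1

Derivation:
Op 1: add_edge(C, B). Edges now: 1
Op 2: add_edge(D, E). Edges now: 2
Op 3: add_edge(D, B). Edges now: 3
Op 4: add_edge(C, A). Edges now: 4
Op 5: add_edge(B, E). Edges now: 5
Compute levels (Kahn BFS):
  sources (in-degree 0): C, D
  process C: level=0
    C->A: in-degree(A)=0, level(A)=1, enqueue
    C->B: in-degree(B)=1, level(B)>=1
  process D: level=0
    D->B: in-degree(B)=0, level(B)=1, enqueue
    D->E: in-degree(E)=1, level(E)>=1
  process A: level=1
  process B: level=1
    B->E: in-degree(E)=0, level(E)=2, enqueue
  process E: level=2
All levels: A:1, B:1, C:0, D:0, E:2
level(B) = 1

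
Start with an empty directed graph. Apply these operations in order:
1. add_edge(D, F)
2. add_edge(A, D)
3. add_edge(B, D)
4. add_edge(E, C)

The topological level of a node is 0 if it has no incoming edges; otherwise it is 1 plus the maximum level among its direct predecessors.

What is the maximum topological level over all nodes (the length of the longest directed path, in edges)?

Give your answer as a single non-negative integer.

Op 1: add_edge(D, F). Edges now: 1
Op 2: add_edge(A, D). Edges now: 2
Op 3: add_edge(B, D). Edges now: 3
Op 4: add_edge(E, C). Edges now: 4
Compute levels (Kahn BFS):
  sources (in-degree 0): A, B, E
  process A: level=0
    A->D: in-degree(D)=1, level(D)>=1
  process B: level=0
    B->D: in-degree(D)=0, level(D)=1, enqueue
  process E: level=0
    E->C: in-degree(C)=0, level(C)=1, enqueue
  process D: level=1
    D->F: in-degree(F)=0, level(F)=2, enqueue
  process C: level=1
  process F: level=2
All levels: A:0, B:0, C:1, D:1, E:0, F:2
max level = 2

Answer: 2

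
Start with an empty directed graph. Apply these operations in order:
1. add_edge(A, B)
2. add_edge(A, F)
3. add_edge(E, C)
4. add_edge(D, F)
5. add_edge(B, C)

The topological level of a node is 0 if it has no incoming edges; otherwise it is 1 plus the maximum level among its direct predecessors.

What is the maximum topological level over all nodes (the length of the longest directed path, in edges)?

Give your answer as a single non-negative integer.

Op 1: add_edge(A, B). Edges now: 1
Op 2: add_edge(A, F). Edges now: 2
Op 3: add_edge(E, C). Edges now: 3
Op 4: add_edge(D, F). Edges now: 4
Op 5: add_edge(B, C). Edges now: 5
Compute levels (Kahn BFS):
  sources (in-degree 0): A, D, E
  process A: level=0
    A->B: in-degree(B)=0, level(B)=1, enqueue
    A->F: in-degree(F)=1, level(F)>=1
  process D: level=0
    D->F: in-degree(F)=0, level(F)=1, enqueue
  process E: level=0
    E->C: in-degree(C)=1, level(C)>=1
  process B: level=1
    B->C: in-degree(C)=0, level(C)=2, enqueue
  process F: level=1
  process C: level=2
All levels: A:0, B:1, C:2, D:0, E:0, F:1
max level = 2

Answer: 2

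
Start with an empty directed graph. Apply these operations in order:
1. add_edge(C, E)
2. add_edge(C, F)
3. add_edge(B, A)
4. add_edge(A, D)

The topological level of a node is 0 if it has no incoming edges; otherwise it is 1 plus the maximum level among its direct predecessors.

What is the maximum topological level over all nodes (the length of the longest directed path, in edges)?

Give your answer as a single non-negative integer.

Answer: 2

Derivation:
Op 1: add_edge(C, E). Edges now: 1
Op 2: add_edge(C, F). Edges now: 2
Op 3: add_edge(B, A). Edges now: 3
Op 4: add_edge(A, D). Edges now: 4
Compute levels (Kahn BFS):
  sources (in-degree 0): B, C
  process B: level=0
    B->A: in-degree(A)=0, level(A)=1, enqueue
  process C: level=0
    C->E: in-degree(E)=0, level(E)=1, enqueue
    C->F: in-degree(F)=0, level(F)=1, enqueue
  process A: level=1
    A->D: in-degree(D)=0, level(D)=2, enqueue
  process E: level=1
  process F: level=1
  process D: level=2
All levels: A:1, B:0, C:0, D:2, E:1, F:1
max level = 2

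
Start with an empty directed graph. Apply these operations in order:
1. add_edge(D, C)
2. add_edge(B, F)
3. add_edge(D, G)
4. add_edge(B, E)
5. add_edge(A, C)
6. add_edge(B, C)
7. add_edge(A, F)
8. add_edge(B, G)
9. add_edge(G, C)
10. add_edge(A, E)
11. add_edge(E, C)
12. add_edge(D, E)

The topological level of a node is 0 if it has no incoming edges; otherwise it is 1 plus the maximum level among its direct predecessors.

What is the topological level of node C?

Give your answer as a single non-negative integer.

Op 1: add_edge(D, C). Edges now: 1
Op 2: add_edge(B, F). Edges now: 2
Op 3: add_edge(D, G). Edges now: 3
Op 4: add_edge(B, E). Edges now: 4
Op 5: add_edge(A, C). Edges now: 5
Op 6: add_edge(B, C). Edges now: 6
Op 7: add_edge(A, F). Edges now: 7
Op 8: add_edge(B, G). Edges now: 8
Op 9: add_edge(G, C). Edges now: 9
Op 10: add_edge(A, E). Edges now: 10
Op 11: add_edge(E, C). Edges now: 11
Op 12: add_edge(D, E). Edges now: 12
Compute levels (Kahn BFS):
  sources (in-degree 0): A, B, D
  process A: level=0
    A->C: in-degree(C)=4, level(C)>=1
    A->E: in-degree(E)=2, level(E)>=1
    A->F: in-degree(F)=1, level(F)>=1
  process B: level=0
    B->C: in-degree(C)=3, level(C)>=1
    B->E: in-degree(E)=1, level(E)>=1
    B->F: in-degree(F)=0, level(F)=1, enqueue
    B->G: in-degree(G)=1, level(G)>=1
  process D: level=0
    D->C: in-degree(C)=2, level(C)>=1
    D->E: in-degree(E)=0, level(E)=1, enqueue
    D->G: in-degree(G)=0, level(G)=1, enqueue
  process F: level=1
  process E: level=1
    E->C: in-degree(C)=1, level(C)>=2
  process G: level=1
    G->C: in-degree(C)=0, level(C)=2, enqueue
  process C: level=2
All levels: A:0, B:0, C:2, D:0, E:1, F:1, G:1
level(C) = 2

Answer: 2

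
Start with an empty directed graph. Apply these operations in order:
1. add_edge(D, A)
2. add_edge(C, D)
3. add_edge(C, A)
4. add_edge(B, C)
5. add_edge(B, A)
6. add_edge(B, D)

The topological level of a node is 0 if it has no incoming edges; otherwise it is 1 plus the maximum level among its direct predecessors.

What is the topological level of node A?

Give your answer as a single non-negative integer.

Op 1: add_edge(D, A). Edges now: 1
Op 2: add_edge(C, D). Edges now: 2
Op 3: add_edge(C, A). Edges now: 3
Op 4: add_edge(B, C). Edges now: 4
Op 5: add_edge(B, A). Edges now: 5
Op 6: add_edge(B, D). Edges now: 6
Compute levels (Kahn BFS):
  sources (in-degree 0): B
  process B: level=0
    B->A: in-degree(A)=2, level(A)>=1
    B->C: in-degree(C)=0, level(C)=1, enqueue
    B->D: in-degree(D)=1, level(D)>=1
  process C: level=1
    C->A: in-degree(A)=1, level(A)>=2
    C->D: in-degree(D)=0, level(D)=2, enqueue
  process D: level=2
    D->A: in-degree(A)=0, level(A)=3, enqueue
  process A: level=3
All levels: A:3, B:0, C:1, D:2
level(A) = 3

Answer: 3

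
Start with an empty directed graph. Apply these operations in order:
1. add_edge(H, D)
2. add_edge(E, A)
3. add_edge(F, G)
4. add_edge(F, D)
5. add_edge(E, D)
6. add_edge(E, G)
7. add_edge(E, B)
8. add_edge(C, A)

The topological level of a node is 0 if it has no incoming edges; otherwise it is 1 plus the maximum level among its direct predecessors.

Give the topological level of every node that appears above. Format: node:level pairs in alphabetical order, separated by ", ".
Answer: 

Op 1: add_edge(H, D). Edges now: 1
Op 2: add_edge(E, A). Edges now: 2
Op 3: add_edge(F, G). Edges now: 3
Op 4: add_edge(F, D). Edges now: 4
Op 5: add_edge(E, D). Edges now: 5
Op 6: add_edge(E, G). Edges now: 6
Op 7: add_edge(E, B). Edges now: 7
Op 8: add_edge(C, A). Edges now: 8
Compute levels (Kahn BFS):
  sources (in-degree 0): C, E, F, H
  process C: level=0
    C->A: in-degree(A)=1, level(A)>=1
  process E: level=0
    E->A: in-degree(A)=0, level(A)=1, enqueue
    E->B: in-degree(B)=0, level(B)=1, enqueue
    E->D: in-degree(D)=2, level(D)>=1
    E->G: in-degree(G)=1, level(G)>=1
  process F: level=0
    F->D: in-degree(D)=1, level(D)>=1
    F->G: in-degree(G)=0, level(G)=1, enqueue
  process H: level=0
    H->D: in-degree(D)=0, level(D)=1, enqueue
  process A: level=1
  process B: level=1
  process G: level=1
  process D: level=1
All levels: A:1, B:1, C:0, D:1, E:0, F:0, G:1, H:0

Answer: A:1, B:1, C:0, D:1, E:0, F:0, G:1, H:0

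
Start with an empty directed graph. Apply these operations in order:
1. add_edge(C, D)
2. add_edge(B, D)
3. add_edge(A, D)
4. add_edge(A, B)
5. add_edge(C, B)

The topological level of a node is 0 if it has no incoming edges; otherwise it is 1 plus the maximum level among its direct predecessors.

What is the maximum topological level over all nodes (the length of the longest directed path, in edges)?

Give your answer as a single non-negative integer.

Op 1: add_edge(C, D). Edges now: 1
Op 2: add_edge(B, D). Edges now: 2
Op 3: add_edge(A, D). Edges now: 3
Op 4: add_edge(A, B). Edges now: 4
Op 5: add_edge(C, B). Edges now: 5
Compute levels (Kahn BFS):
  sources (in-degree 0): A, C
  process A: level=0
    A->B: in-degree(B)=1, level(B)>=1
    A->D: in-degree(D)=2, level(D)>=1
  process C: level=0
    C->B: in-degree(B)=0, level(B)=1, enqueue
    C->D: in-degree(D)=1, level(D)>=1
  process B: level=1
    B->D: in-degree(D)=0, level(D)=2, enqueue
  process D: level=2
All levels: A:0, B:1, C:0, D:2
max level = 2

Answer: 2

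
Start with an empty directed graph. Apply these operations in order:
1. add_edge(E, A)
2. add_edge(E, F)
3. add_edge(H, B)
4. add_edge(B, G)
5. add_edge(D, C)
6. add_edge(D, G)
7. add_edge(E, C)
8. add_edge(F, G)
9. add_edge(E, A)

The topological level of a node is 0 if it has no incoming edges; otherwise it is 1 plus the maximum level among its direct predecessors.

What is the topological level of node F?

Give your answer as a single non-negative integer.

Op 1: add_edge(E, A). Edges now: 1
Op 2: add_edge(E, F). Edges now: 2
Op 3: add_edge(H, B). Edges now: 3
Op 4: add_edge(B, G). Edges now: 4
Op 5: add_edge(D, C). Edges now: 5
Op 6: add_edge(D, G). Edges now: 6
Op 7: add_edge(E, C). Edges now: 7
Op 8: add_edge(F, G). Edges now: 8
Op 9: add_edge(E, A) (duplicate, no change). Edges now: 8
Compute levels (Kahn BFS):
  sources (in-degree 0): D, E, H
  process D: level=0
    D->C: in-degree(C)=1, level(C)>=1
    D->G: in-degree(G)=2, level(G)>=1
  process E: level=0
    E->A: in-degree(A)=0, level(A)=1, enqueue
    E->C: in-degree(C)=0, level(C)=1, enqueue
    E->F: in-degree(F)=0, level(F)=1, enqueue
  process H: level=0
    H->B: in-degree(B)=0, level(B)=1, enqueue
  process A: level=1
  process C: level=1
  process F: level=1
    F->G: in-degree(G)=1, level(G)>=2
  process B: level=1
    B->G: in-degree(G)=0, level(G)=2, enqueue
  process G: level=2
All levels: A:1, B:1, C:1, D:0, E:0, F:1, G:2, H:0
level(F) = 1

Answer: 1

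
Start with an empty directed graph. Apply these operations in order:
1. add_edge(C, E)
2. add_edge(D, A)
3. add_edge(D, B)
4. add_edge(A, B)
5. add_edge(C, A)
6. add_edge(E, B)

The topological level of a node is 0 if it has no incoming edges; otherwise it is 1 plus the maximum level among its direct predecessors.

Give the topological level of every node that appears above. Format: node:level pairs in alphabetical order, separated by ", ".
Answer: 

Answer: A:1, B:2, C:0, D:0, E:1

Derivation:
Op 1: add_edge(C, E). Edges now: 1
Op 2: add_edge(D, A). Edges now: 2
Op 3: add_edge(D, B). Edges now: 3
Op 4: add_edge(A, B). Edges now: 4
Op 5: add_edge(C, A). Edges now: 5
Op 6: add_edge(E, B). Edges now: 6
Compute levels (Kahn BFS):
  sources (in-degree 0): C, D
  process C: level=0
    C->A: in-degree(A)=1, level(A)>=1
    C->E: in-degree(E)=0, level(E)=1, enqueue
  process D: level=0
    D->A: in-degree(A)=0, level(A)=1, enqueue
    D->B: in-degree(B)=2, level(B)>=1
  process E: level=1
    E->B: in-degree(B)=1, level(B)>=2
  process A: level=1
    A->B: in-degree(B)=0, level(B)=2, enqueue
  process B: level=2
All levels: A:1, B:2, C:0, D:0, E:1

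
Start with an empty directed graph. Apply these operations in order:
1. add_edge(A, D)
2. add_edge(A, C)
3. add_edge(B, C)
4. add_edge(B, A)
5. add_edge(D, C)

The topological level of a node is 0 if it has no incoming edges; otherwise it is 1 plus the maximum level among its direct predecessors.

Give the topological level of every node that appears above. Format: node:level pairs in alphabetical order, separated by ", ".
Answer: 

Answer: A:1, B:0, C:3, D:2

Derivation:
Op 1: add_edge(A, D). Edges now: 1
Op 2: add_edge(A, C). Edges now: 2
Op 3: add_edge(B, C). Edges now: 3
Op 4: add_edge(B, A). Edges now: 4
Op 5: add_edge(D, C). Edges now: 5
Compute levels (Kahn BFS):
  sources (in-degree 0): B
  process B: level=0
    B->A: in-degree(A)=0, level(A)=1, enqueue
    B->C: in-degree(C)=2, level(C)>=1
  process A: level=1
    A->C: in-degree(C)=1, level(C)>=2
    A->D: in-degree(D)=0, level(D)=2, enqueue
  process D: level=2
    D->C: in-degree(C)=0, level(C)=3, enqueue
  process C: level=3
All levels: A:1, B:0, C:3, D:2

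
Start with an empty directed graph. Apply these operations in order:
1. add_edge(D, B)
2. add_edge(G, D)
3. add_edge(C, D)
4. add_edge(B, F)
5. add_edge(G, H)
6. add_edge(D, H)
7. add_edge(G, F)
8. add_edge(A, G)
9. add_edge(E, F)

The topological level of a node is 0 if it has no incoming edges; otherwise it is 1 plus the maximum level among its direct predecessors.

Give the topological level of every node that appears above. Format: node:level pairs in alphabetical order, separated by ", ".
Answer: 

Op 1: add_edge(D, B). Edges now: 1
Op 2: add_edge(G, D). Edges now: 2
Op 3: add_edge(C, D). Edges now: 3
Op 4: add_edge(B, F). Edges now: 4
Op 5: add_edge(G, H). Edges now: 5
Op 6: add_edge(D, H). Edges now: 6
Op 7: add_edge(G, F). Edges now: 7
Op 8: add_edge(A, G). Edges now: 8
Op 9: add_edge(E, F). Edges now: 9
Compute levels (Kahn BFS):
  sources (in-degree 0): A, C, E
  process A: level=0
    A->G: in-degree(G)=0, level(G)=1, enqueue
  process C: level=0
    C->D: in-degree(D)=1, level(D)>=1
  process E: level=0
    E->F: in-degree(F)=2, level(F)>=1
  process G: level=1
    G->D: in-degree(D)=0, level(D)=2, enqueue
    G->F: in-degree(F)=1, level(F)>=2
    G->H: in-degree(H)=1, level(H)>=2
  process D: level=2
    D->B: in-degree(B)=0, level(B)=3, enqueue
    D->H: in-degree(H)=0, level(H)=3, enqueue
  process B: level=3
    B->F: in-degree(F)=0, level(F)=4, enqueue
  process H: level=3
  process F: level=4
All levels: A:0, B:3, C:0, D:2, E:0, F:4, G:1, H:3

Answer: A:0, B:3, C:0, D:2, E:0, F:4, G:1, H:3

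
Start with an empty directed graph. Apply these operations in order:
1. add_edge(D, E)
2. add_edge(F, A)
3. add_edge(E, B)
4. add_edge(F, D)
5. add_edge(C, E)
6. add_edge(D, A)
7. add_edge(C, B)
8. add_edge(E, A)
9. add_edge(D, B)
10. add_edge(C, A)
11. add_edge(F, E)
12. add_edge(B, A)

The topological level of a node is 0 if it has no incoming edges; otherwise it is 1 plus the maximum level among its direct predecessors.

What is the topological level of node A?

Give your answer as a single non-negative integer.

Answer: 4

Derivation:
Op 1: add_edge(D, E). Edges now: 1
Op 2: add_edge(F, A). Edges now: 2
Op 3: add_edge(E, B). Edges now: 3
Op 4: add_edge(F, D). Edges now: 4
Op 5: add_edge(C, E). Edges now: 5
Op 6: add_edge(D, A). Edges now: 6
Op 7: add_edge(C, B). Edges now: 7
Op 8: add_edge(E, A). Edges now: 8
Op 9: add_edge(D, B). Edges now: 9
Op 10: add_edge(C, A). Edges now: 10
Op 11: add_edge(F, E). Edges now: 11
Op 12: add_edge(B, A). Edges now: 12
Compute levels (Kahn BFS):
  sources (in-degree 0): C, F
  process C: level=0
    C->A: in-degree(A)=4, level(A)>=1
    C->B: in-degree(B)=2, level(B)>=1
    C->E: in-degree(E)=2, level(E)>=1
  process F: level=0
    F->A: in-degree(A)=3, level(A)>=1
    F->D: in-degree(D)=0, level(D)=1, enqueue
    F->E: in-degree(E)=1, level(E)>=1
  process D: level=1
    D->A: in-degree(A)=2, level(A)>=2
    D->B: in-degree(B)=1, level(B)>=2
    D->E: in-degree(E)=0, level(E)=2, enqueue
  process E: level=2
    E->A: in-degree(A)=1, level(A)>=3
    E->B: in-degree(B)=0, level(B)=3, enqueue
  process B: level=3
    B->A: in-degree(A)=0, level(A)=4, enqueue
  process A: level=4
All levels: A:4, B:3, C:0, D:1, E:2, F:0
level(A) = 4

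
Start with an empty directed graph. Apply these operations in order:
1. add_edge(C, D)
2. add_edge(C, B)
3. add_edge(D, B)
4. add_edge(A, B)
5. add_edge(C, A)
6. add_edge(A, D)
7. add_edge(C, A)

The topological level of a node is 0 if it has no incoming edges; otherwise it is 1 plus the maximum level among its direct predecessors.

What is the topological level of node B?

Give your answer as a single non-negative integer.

Answer: 3

Derivation:
Op 1: add_edge(C, D). Edges now: 1
Op 2: add_edge(C, B). Edges now: 2
Op 3: add_edge(D, B). Edges now: 3
Op 4: add_edge(A, B). Edges now: 4
Op 5: add_edge(C, A). Edges now: 5
Op 6: add_edge(A, D). Edges now: 6
Op 7: add_edge(C, A) (duplicate, no change). Edges now: 6
Compute levels (Kahn BFS):
  sources (in-degree 0): C
  process C: level=0
    C->A: in-degree(A)=0, level(A)=1, enqueue
    C->B: in-degree(B)=2, level(B)>=1
    C->D: in-degree(D)=1, level(D)>=1
  process A: level=1
    A->B: in-degree(B)=1, level(B)>=2
    A->D: in-degree(D)=0, level(D)=2, enqueue
  process D: level=2
    D->B: in-degree(B)=0, level(B)=3, enqueue
  process B: level=3
All levels: A:1, B:3, C:0, D:2
level(B) = 3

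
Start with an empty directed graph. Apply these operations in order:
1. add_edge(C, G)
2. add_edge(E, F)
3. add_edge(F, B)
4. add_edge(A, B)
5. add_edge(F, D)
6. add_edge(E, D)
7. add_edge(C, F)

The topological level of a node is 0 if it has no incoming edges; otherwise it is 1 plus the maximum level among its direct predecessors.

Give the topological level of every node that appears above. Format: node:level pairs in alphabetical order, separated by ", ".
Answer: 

Answer: A:0, B:2, C:0, D:2, E:0, F:1, G:1

Derivation:
Op 1: add_edge(C, G). Edges now: 1
Op 2: add_edge(E, F). Edges now: 2
Op 3: add_edge(F, B). Edges now: 3
Op 4: add_edge(A, B). Edges now: 4
Op 5: add_edge(F, D). Edges now: 5
Op 6: add_edge(E, D). Edges now: 6
Op 7: add_edge(C, F). Edges now: 7
Compute levels (Kahn BFS):
  sources (in-degree 0): A, C, E
  process A: level=0
    A->B: in-degree(B)=1, level(B)>=1
  process C: level=0
    C->F: in-degree(F)=1, level(F)>=1
    C->G: in-degree(G)=0, level(G)=1, enqueue
  process E: level=0
    E->D: in-degree(D)=1, level(D)>=1
    E->F: in-degree(F)=0, level(F)=1, enqueue
  process G: level=1
  process F: level=1
    F->B: in-degree(B)=0, level(B)=2, enqueue
    F->D: in-degree(D)=0, level(D)=2, enqueue
  process B: level=2
  process D: level=2
All levels: A:0, B:2, C:0, D:2, E:0, F:1, G:1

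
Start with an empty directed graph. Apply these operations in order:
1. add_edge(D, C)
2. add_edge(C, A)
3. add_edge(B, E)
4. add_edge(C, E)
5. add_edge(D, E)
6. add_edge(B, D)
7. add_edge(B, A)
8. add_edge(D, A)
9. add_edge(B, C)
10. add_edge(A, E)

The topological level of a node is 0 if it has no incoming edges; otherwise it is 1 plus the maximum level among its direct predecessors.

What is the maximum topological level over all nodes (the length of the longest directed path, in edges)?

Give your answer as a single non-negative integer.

Answer: 4

Derivation:
Op 1: add_edge(D, C). Edges now: 1
Op 2: add_edge(C, A). Edges now: 2
Op 3: add_edge(B, E). Edges now: 3
Op 4: add_edge(C, E). Edges now: 4
Op 5: add_edge(D, E). Edges now: 5
Op 6: add_edge(B, D). Edges now: 6
Op 7: add_edge(B, A). Edges now: 7
Op 8: add_edge(D, A). Edges now: 8
Op 9: add_edge(B, C). Edges now: 9
Op 10: add_edge(A, E). Edges now: 10
Compute levels (Kahn BFS):
  sources (in-degree 0): B
  process B: level=0
    B->A: in-degree(A)=2, level(A)>=1
    B->C: in-degree(C)=1, level(C)>=1
    B->D: in-degree(D)=0, level(D)=1, enqueue
    B->E: in-degree(E)=3, level(E)>=1
  process D: level=1
    D->A: in-degree(A)=1, level(A)>=2
    D->C: in-degree(C)=0, level(C)=2, enqueue
    D->E: in-degree(E)=2, level(E)>=2
  process C: level=2
    C->A: in-degree(A)=0, level(A)=3, enqueue
    C->E: in-degree(E)=1, level(E)>=3
  process A: level=3
    A->E: in-degree(E)=0, level(E)=4, enqueue
  process E: level=4
All levels: A:3, B:0, C:2, D:1, E:4
max level = 4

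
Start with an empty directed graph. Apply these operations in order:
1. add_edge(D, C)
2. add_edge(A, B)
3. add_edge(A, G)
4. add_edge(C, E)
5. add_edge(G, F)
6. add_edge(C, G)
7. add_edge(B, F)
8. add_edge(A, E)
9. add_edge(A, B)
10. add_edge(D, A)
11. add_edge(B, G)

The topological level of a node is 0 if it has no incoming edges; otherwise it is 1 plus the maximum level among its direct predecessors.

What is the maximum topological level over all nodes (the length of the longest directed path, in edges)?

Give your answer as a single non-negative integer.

Answer: 4

Derivation:
Op 1: add_edge(D, C). Edges now: 1
Op 2: add_edge(A, B). Edges now: 2
Op 3: add_edge(A, G). Edges now: 3
Op 4: add_edge(C, E). Edges now: 4
Op 5: add_edge(G, F). Edges now: 5
Op 6: add_edge(C, G). Edges now: 6
Op 7: add_edge(B, F). Edges now: 7
Op 8: add_edge(A, E). Edges now: 8
Op 9: add_edge(A, B) (duplicate, no change). Edges now: 8
Op 10: add_edge(D, A). Edges now: 9
Op 11: add_edge(B, G). Edges now: 10
Compute levels (Kahn BFS):
  sources (in-degree 0): D
  process D: level=0
    D->A: in-degree(A)=0, level(A)=1, enqueue
    D->C: in-degree(C)=0, level(C)=1, enqueue
  process A: level=1
    A->B: in-degree(B)=0, level(B)=2, enqueue
    A->E: in-degree(E)=1, level(E)>=2
    A->G: in-degree(G)=2, level(G)>=2
  process C: level=1
    C->E: in-degree(E)=0, level(E)=2, enqueue
    C->G: in-degree(G)=1, level(G)>=2
  process B: level=2
    B->F: in-degree(F)=1, level(F)>=3
    B->G: in-degree(G)=0, level(G)=3, enqueue
  process E: level=2
  process G: level=3
    G->F: in-degree(F)=0, level(F)=4, enqueue
  process F: level=4
All levels: A:1, B:2, C:1, D:0, E:2, F:4, G:3
max level = 4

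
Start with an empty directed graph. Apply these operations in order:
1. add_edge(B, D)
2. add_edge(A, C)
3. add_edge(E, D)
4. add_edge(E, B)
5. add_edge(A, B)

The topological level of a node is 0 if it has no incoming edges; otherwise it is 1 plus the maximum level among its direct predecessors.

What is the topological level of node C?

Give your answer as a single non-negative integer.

Op 1: add_edge(B, D). Edges now: 1
Op 2: add_edge(A, C). Edges now: 2
Op 3: add_edge(E, D). Edges now: 3
Op 4: add_edge(E, B). Edges now: 4
Op 5: add_edge(A, B). Edges now: 5
Compute levels (Kahn BFS):
  sources (in-degree 0): A, E
  process A: level=0
    A->B: in-degree(B)=1, level(B)>=1
    A->C: in-degree(C)=0, level(C)=1, enqueue
  process E: level=0
    E->B: in-degree(B)=0, level(B)=1, enqueue
    E->D: in-degree(D)=1, level(D)>=1
  process C: level=1
  process B: level=1
    B->D: in-degree(D)=0, level(D)=2, enqueue
  process D: level=2
All levels: A:0, B:1, C:1, D:2, E:0
level(C) = 1

Answer: 1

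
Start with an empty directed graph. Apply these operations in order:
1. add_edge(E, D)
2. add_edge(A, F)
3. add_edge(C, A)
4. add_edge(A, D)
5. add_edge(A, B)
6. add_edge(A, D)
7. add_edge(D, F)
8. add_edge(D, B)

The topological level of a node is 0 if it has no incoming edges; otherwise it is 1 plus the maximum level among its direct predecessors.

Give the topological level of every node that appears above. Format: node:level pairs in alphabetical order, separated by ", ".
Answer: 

Answer: A:1, B:3, C:0, D:2, E:0, F:3

Derivation:
Op 1: add_edge(E, D). Edges now: 1
Op 2: add_edge(A, F). Edges now: 2
Op 3: add_edge(C, A). Edges now: 3
Op 4: add_edge(A, D). Edges now: 4
Op 5: add_edge(A, B). Edges now: 5
Op 6: add_edge(A, D) (duplicate, no change). Edges now: 5
Op 7: add_edge(D, F). Edges now: 6
Op 8: add_edge(D, B). Edges now: 7
Compute levels (Kahn BFS):
  sources (in-degree 0): C, E
  process C: level=0
    C->A: in-degree(A)=0, level(A)=1, enqueue
  process E: level=0
    E->D: in-degree(D)=1, level(D)>=1
  process A: level=1
    A->B: in-degree(B)=1, level(B)>=2
    A->D: in-degree(D)=0, level(D)=2, enqueue
    A->F: in-degree(F)=1, level(F)>=2
  process D: level=2
    D->B: in-degree(B)=0, level(B)=3, enqueue
    D->F: in-degree(F)=0, level(F)=3, enqueue
  process B: level=3
  process F: level=3
All levels: A:1, B:3, C:0, D:2, E:0, F:3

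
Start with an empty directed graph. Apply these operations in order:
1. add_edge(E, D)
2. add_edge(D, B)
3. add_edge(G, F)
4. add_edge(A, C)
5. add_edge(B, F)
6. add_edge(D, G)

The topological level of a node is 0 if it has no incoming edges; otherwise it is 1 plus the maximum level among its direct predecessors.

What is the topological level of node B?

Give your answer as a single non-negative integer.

Answer: 2

Derivation:
Op 1: add_edge(E, D). Edges now: 1
Op 2: add_edge(D, B). Edges now: 2
Op 3: add_edge(G, F). Edges now: 3
Op 4: add_edge(A, C). Edges now: 4
Op 5: add_edge(B, F). Edges now: 5
Op 6: add_edge(D, G). Edges now: 6
Compute levels (Kahn BFS):
  sources (in-degree 0): A, E
  process A: level=0
    A->C: in-degree(C)=0, level(C)=1, enqueue
  process E: level=0
    E->D: in-degree(D)=0, level(D)=1, enqueue
  process C: level=1
  process D: level=1
    D->B: in-degree(B)=0, level(B)=2, enqueue
    D->G: in-degree(G)=0, level(G)=2, enqueue
  process B: level=2
    B->F: in-degree(F)=1, level(F)>=3
  process G: level=2
    G->F: in-degree(F)=0, level(F)=3, enqueue
  process F: level=3
All levels: A:0, B:2, C:1, D:1, E:0, F:3, G:2
level(B) = 2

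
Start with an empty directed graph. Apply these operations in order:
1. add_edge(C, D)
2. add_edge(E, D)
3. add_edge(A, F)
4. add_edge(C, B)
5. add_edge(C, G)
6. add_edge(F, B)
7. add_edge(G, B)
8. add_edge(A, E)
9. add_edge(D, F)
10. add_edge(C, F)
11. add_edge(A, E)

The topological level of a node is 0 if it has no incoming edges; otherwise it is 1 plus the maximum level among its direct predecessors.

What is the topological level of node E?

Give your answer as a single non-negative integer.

Answer: 1

Derivation:
Op 1: add_edge(C, D). Edges now: 1
Op 2: add_edge(E, D). Edges now: 2
Op 3: add_edge(A, F). Edges now: 3
Op 4: add_edge(C, B). Edges now: 4
Op 5: add_edge(C, G). Edges now: 5
Op 6: add_edge(F, B). Edges now: 6
Op 7: add_edge(G, B). Edges now: 7
Op 8: add_edge(A, E). Edges now: 8
Op 9: add_edge(D, F). Edges now: 9
Op 10: add_edge(C, F). Edges now: 10
Op 11: add_edge(A, E) (duplicate, no change). Edges now: 10
Compute levels (Kahn BFS):
  sources (in-degree 0): A, C
  process A: level=0
    A->E: in-degree(E)=0, level(E)=1, enqueue
    A->F: in-degree(F)=2, level(F)>=1
  process C: level=0
    C->B: in-degree(B)=2, level(B)>=1
    C->D: in-degree(D)=1, level(D)>=1
    C->F: in-degree(F)=1, level(F)>=1
    C->G: in-degree(G)=0, level(G)=1, enqueue
  process E: level=1
    E->D: in-degree(D)=0, level(D)=2, enqueue
  process G: level=1
    G->B: in-degree(B)=1, level(B)>=2
  process D: level=2
    D->F: in-degree(F)=0, level(F)=3, enqueue
  process F: level=3
    F->B: in-degree(B)=0, level(B)=4, enqueue
  process B: level=4
All levels: A:0, B:4, C:0, D:2, E:1, F:3, G:1
level(E) = 1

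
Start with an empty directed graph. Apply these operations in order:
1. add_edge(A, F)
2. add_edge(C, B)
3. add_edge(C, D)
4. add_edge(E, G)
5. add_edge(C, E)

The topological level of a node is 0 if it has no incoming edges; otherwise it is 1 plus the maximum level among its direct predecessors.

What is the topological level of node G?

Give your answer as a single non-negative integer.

Op 1: add_edge(A, F). Edges now: 1
Op 2: add_edge(C, B). Edges now: 2
Op 3: add_edge(C, D). Edges now: 3
Op 4: add_edge(E, G). Edges now: 4
Op 5: add_edge(C, E). Edges now: 5
Compute levels (Kahn BFS):
  sources (in-degree 0): A, C
  process A: level=0
    A->F: in-degree(F)=0, level(F)=1, enqueue
  process C: level=0
    C->B: in-degree(B)=0, level(B)=1, enqueue
    C->D: in-degree(D)=0, level(D)=1, enqueue
    C->E: in-degree(E)=0, level(E)=1, enqueue
  process F: level=1
  process B: level=1
  process D: level=1
  process E: level=1
    E->G: in-degree(G)=0, level(G)=2, enqueue
  process G: level=2
All levels: A:0, B:1, C:0, D:1, E:1, F:1, G:2
level(G) = 2

Answer: 2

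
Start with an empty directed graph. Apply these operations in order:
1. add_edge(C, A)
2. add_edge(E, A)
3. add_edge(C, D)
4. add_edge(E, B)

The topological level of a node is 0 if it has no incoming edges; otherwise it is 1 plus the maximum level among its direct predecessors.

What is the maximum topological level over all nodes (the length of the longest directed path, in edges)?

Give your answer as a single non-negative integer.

Answer: 1

Derivation:
Op 1: add_edge(C, A). Edges now: 1
Op 2: add_edge(E, A). Edges now: 2
Op 3: add_edge(C, D). Edges now: 3
Op 4: add_edge(E, B). Edges now: 4
Compute levels (Kahn BFS):
  sources (in-degree 0): C, E
  process C: level=0
    C->A: in-degree(A)=1, level(A)>=1
    C->D: in-degree(D)=0, level(D)=1, enqueue
  process E: level=0
    E->A: in-degree(A)=0, level(A)=1, enqueue
    E->B: in-degree(B)=0, level(B)=1, enqueue
  process D: level=1
  process A: level=1
  process B: level=1
All levels: A:1, B:1, C:0, D:1, E:0
max level = 1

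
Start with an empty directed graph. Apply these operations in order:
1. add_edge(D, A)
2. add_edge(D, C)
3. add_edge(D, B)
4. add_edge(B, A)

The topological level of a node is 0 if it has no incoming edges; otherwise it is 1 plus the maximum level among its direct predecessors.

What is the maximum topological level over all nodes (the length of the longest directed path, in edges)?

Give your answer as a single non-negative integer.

Op 1: add_edge(D, A). Edges now: 1
Op 2: add_edge(D, C). Edges now: 2
Op 3: add_edge(D, B). Edges now: 3
Op 4: add_edge(B, A). Edges now: 4
Compute levels (Kahn BFS):
  sources (in-degree 0): D
  process D: level=0
    D->A: in-degree(A)=1, level(A)>=1
    D->B: in-degree(B)=0, level(B)=1, enqueue
    D->C: in-degree(C)=0, level(C)=1, enqueue
  process B: level=1
    B->A: in-degree(A)=0, level(A)=2, enqueue
  process C: level=1
  process A: level=2
All levels: A:2, B:1, C:1, D:0
max level = 2

Answer: 2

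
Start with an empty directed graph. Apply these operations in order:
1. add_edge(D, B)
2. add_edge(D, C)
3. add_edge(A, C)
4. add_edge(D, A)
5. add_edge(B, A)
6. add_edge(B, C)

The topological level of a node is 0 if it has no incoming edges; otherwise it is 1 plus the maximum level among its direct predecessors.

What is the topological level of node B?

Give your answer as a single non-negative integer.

Op 1: add_edge(D, B). Edges now: 1
Op 2: add_edge(D, C). Edges now: 2
Op 3: add_edge(A, C). Edges now: 3
Op 4: add_edge(D, A). Edges now: 4
Op 5: add_edge(B, A). Edges now: 5
Op 6: add_edge(B, C). Edges now: 6
Compute levels (Kahn BFS):
  sources (in-degree 0): D
  process D: level=0
    D->A: in-degree(A)=1, level(A)>=1
    D->B: in-degree(B)=0, level(B)=1, enqueue
    D->C: in-degree(C)=2, level(C)>=1
  process B: level=1
    B->A: in-degree(A)=0, level(A)=2, enqueue
    B->C: in-degree(C)=1, level(C)>=2
  process A: level=2
    A->C: in-degree(C)=0, level(C)=3, enqueue
  process C: level=3
All levels: A:2, B:1, C:3, D:0
level(B) = 1

Answer: 1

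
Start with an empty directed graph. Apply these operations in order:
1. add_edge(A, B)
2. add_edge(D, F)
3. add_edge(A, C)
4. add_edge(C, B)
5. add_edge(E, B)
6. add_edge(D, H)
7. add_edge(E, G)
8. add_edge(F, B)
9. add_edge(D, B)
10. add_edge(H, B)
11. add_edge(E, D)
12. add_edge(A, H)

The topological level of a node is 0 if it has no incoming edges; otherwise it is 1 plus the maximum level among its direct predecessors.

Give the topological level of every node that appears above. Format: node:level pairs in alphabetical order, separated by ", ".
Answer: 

Op 1: add_edge(A, B). Edges now: 1
Op 2: add_edge(D, F). Edges now: 2
Op 3: add_edge(A, C). Edges now: 3
Op 4: add_edge(C, B). Edges now: 4
Op 5: add_edge(E, B). Edges now: 5
Op 6: add_edge(D, H). Edges now: 6
Op 7: add_edge(E, G). Edges now: 7
Op 8: add_edge(F, B). Edges now: 8
Op 9: add_edge(D, B). Edges now: 9
Op 10: add_edge(H, B). Edges now: 10
Op 11: add_edge(E, D). Edges now: 11
Op 12: add_edge(A, H). Edges now: 12
Compute levels (Kahn BFS):
  sources (in-degree 0): A, E
  process A: level=0
    A->B: in-degree(B)=5, level(B)>=1
    A->C: in-degree(C)=0, level(C)=1, enqueue
    A->H: in-degree(H)=1, level(H)>=1
  process E: level=0
    E->B: in-degree(B)=4, level(B)>=1
    E->D: in-degree(D)=0, level(D)=1, enqueue
    E->G: in-degree(G)=0, level(G)=1, enqueue
  process C: level=1
    C->B: in-degree(B)=3, level(B)>=2
  process D: level=1
    D->B: in-degree(B)=2, level(B)>=2
    D->F: in-degree(F)=0, level(F)=2, enqueue
    D->H: in-degree(H)=0, level(H)=2, enqueue
  process G: level=1
  process F: level=2
    F->B: in-degree(B)=1, level(B)>=3
  process H: level=2
    H->B: in-degree(B)=0, level(B)=3, enqueue
  process B: level=3
All levels: A:0, B:3, C:1, D:1, E:0, F:2, G:1, H:2

Answer: A:0, B:3, C:1, D:1, E:0, F:2, G:1, H:2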